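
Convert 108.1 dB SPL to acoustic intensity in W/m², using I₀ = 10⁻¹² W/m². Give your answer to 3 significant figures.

0.0646 W/m²

L = 10·log₁₀(I/I₀) ⇒ I = I₀·10^(L/10) = 10⁻¹² × 10^10.81.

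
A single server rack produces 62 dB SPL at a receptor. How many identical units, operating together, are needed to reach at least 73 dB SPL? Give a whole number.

13

Need L₁ + 10·log₁₀ N ≥ 73, i.e. log₁₀ N ≥ 1.10.
N ≥ 10^(11.0/10) = 12.589, so N = 13.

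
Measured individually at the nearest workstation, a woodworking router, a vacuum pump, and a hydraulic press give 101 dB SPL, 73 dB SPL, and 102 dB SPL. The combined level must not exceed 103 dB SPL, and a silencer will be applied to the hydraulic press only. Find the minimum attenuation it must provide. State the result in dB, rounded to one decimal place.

The untreated sources together contribute 10^(101/10) + 10^(73/10) = 1.261e+10, i.e. 101.01 dB SPL.
The limit corresponds to 10^(103/10) = 1.995e+10; subtracting the fixed part leaves 7.343e+09 for the hydraulic press, i.e. 98.66 dB SPL.
Required insertion loss = 102 − 98.66 = 3.34 dB.

3.3 dB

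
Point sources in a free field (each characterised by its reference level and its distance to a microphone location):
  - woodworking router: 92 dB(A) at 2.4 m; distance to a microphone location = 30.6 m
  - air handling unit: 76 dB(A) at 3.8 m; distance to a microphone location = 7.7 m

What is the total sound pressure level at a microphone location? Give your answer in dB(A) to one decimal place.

72.9 dB(A)

Propagate each source to the receiver with L = L_ref − 20·log₁₀(r/r_ref), then add intensities.
woodworking router: 92 − 20·log₁₀(30.6/2.4) = 92 − 22.11 = 69.89 dB(A).
air handling unit: 76 − 20·log₁₀(7.7/3.8) = 76 − 6.13 = 69.87 dB(A).
Σ 10^(L/10) = 1.945e+07 → L_total = 10·log₁₀(1.945e+07) = 72.89 dB(A).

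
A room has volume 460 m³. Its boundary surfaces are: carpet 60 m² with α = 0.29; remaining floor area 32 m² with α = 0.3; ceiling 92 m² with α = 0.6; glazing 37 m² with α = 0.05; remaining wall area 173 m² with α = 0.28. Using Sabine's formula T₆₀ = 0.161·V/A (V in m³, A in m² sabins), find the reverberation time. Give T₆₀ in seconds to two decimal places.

Summing Sᵢαᵢ: 60·0.29 + 32·0.3 + 92·0.6 + 37·0.05 + 173·0.28 = 132.49 m².
T₆₀ = 0.161·V/A = 0.161·460/132.49 = 0.559 s.

0.56 s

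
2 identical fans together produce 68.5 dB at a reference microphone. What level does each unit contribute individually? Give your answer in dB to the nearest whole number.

For N identical incoherent sources L_total = L₁ + 10·log₁₀ N, so L₁ = 68.5 − 10·log₁₀(2) = 68.5 − 3.010.

65 dB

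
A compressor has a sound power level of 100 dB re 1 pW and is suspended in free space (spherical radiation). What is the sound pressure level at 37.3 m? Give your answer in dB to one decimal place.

57.6 dB

The power spreads over a sphere of area 4π·r², so L_p = L_w − 10·log₁₀(4π·r²).
4π·r² = 1.748e+04 m², 10·log₁₀ of that is 42.426 dB.
L_p = 100 − 42.426 = 57.57 dB.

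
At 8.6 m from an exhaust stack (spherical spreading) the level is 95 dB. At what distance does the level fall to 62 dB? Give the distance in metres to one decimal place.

For a point source L₁ − L₂ = 20·log₁₀(r₂/r₁), so r₂ = r₁·10^((L₁−L₂)/20).
r₂ = 8.6·10^((95−62)/20) = 8.6·10^(33.0/20) = 384.15 m.

384.1 m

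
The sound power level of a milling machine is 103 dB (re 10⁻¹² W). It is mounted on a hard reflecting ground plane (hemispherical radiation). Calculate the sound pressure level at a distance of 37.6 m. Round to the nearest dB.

64 dB

L_p = L_w − 10·log₁₀(2π·r²) with r = 37.6 m.
2π·r² = 8883 m², 10·log₁₀ of that is 39.486 dB.
L_p = 103 − 39.486 = 63.51 dB.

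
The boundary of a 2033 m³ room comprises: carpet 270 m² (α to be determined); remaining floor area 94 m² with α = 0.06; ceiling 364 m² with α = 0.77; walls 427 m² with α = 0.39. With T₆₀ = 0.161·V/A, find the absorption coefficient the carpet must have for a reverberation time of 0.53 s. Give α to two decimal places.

From T₆₀ = 0.161·V/A, the target T₆₀ = 0.53 s needs A = 0.161·2033/0.53 = 617.57 m².
Absorption from the other surfaces = 94·0.06 + 364·0.77 + 427·0.39 = 452.45 m², so the carpet must supply 165.12 m² over 270 m².
α = 165.12/270 = 0.612.

0.61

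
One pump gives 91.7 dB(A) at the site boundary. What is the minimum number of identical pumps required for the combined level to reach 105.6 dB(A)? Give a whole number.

The shortfall is 105.6 − 91.7 = 13.9 dB, and N units add 10·log₁₀ N, so need 10·log₁₀ N ≥ 13.9.
N ≥ 10^(13.9/10) = 24.547, so N = 25.

25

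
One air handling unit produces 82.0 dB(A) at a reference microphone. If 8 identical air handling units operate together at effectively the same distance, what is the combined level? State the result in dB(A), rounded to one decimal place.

91.0 dB(A)

N identical incoherent sources raise the level by 10·log₁₀ N.
L_total = 82.0 + 10·log₁₀(8) = 82.0 + 9.031 = 91.03 dB(A).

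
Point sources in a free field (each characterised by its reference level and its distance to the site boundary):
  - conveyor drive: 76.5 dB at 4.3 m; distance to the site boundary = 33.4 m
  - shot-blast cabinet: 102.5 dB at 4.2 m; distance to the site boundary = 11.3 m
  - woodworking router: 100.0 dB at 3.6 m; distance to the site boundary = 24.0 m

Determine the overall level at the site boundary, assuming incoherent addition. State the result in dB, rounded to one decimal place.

94.3 dB

Propagate each source to the receiver with L = L_ref − 20·log₁₀(r/r_ref), then add intensities.
conveyor drive: 76.5 − 20·log₁₀(33.4/4.3) = 76.5 − 17.81 = 58.69 dB.
shot-blast cabinet: 102.5 − 20·log₁₀(11.3/4.2) = 102.5 − 8.60 = 93.90 dB.
woodworking router: 100.0 − 20·log₁₀(24.0/3.6) = 100.0 − 16.48 = 83.52 dB.
Σ 10^(L/10) = 2.682e+09 → L_total = 10·log₁₀(2.682e+09) = 94.29 dB.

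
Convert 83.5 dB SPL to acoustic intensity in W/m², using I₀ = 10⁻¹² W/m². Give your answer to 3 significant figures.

I = I₀·10^(L/10) = 10⁻¹² × 10^(83.5/10) = 10^(-3.650).

0.000224 W/m²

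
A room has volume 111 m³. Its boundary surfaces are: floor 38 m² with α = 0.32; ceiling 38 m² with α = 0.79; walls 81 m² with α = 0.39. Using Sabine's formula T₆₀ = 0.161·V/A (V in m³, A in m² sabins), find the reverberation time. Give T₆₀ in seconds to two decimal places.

A = Σ Sᵢαᵢ = 38·0.32 + 38·0.79 + 81·0.39 = 73.77 m².
T₆₀ = 0.161·V/A = 0.161·111/73.77 = 0.242 s.

0.24 s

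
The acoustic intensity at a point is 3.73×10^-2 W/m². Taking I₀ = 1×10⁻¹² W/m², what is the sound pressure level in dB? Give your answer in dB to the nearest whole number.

106 dB

Dividing by I₀ shifts the exponent by 12: I/I₀ = 3.73×10^10.
L = 10·(0.5717 + 10) = 105.72 dB.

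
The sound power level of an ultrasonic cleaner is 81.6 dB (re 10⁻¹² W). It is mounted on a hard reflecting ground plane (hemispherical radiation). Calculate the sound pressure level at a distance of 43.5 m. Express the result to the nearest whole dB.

Free-field hemispherical radiation: L_p = L_w − 10·log₁₀(2π·r²), r = 43.5 m.
2π·r² = 1.189e+04 m², 10·log₁₀ of that is 40.752 dB.
L_p = 81.6 − 40.752 = 40.85 dB.

41 dB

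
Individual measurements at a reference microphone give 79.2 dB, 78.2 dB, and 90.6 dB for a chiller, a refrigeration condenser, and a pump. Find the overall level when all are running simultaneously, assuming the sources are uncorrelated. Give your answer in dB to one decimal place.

For uncorrelated sources the intensities add, so convert each level to linear form, sum, and take 10·log₁₀ of the total.
Σ 10^(L/10) = 10^(79.2/10) + 10^(78.2/10) + 10^(90.6/10) = 1.297e+09.
L_total = 10·log₁₀(1.297e+09) = 91.13 dB.

91.1 dB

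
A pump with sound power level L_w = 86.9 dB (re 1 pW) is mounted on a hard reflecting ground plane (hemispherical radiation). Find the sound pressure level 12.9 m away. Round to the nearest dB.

The power spreads over a hemisphere of area 2π·r², so L_p = L_w − 10·log₁₀(2π·r²).
2π·r² = 1046 m², 10·log₁₀ of that is 30.194 dB.
L_p = 86.9 − 30.194 = 56.71 dB.

57 dB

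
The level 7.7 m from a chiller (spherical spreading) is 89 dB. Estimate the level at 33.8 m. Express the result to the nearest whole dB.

76 dB

Point-source attenuation: ΔL = 20·log₁₀(r₂/r₁) = 20·log₁₀(33.8/7.7) = 12.849 dB.
L₂ = 89 − 20·log₁₀(33.8/7.7) = 89 − 12.849 = 76.15 dB.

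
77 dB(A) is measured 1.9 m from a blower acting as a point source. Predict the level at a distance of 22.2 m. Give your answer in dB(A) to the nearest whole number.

56 dB(A)

For a point source, L₂ = L₁ − 20·log₁₀(r₂/r₁).
L₂ = 77 − 20·log₁₀(22.2/1.9) = 77 − 21.352 = 55.65 dB(A).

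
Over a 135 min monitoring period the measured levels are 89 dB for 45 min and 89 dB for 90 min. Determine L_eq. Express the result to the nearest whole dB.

89 dB

The energy average is taken in the linear domain: L_eq = 10·log₁₀[(Σ tᵢ·10^(Lᵢ/10))/T], T = 135 min.
Σ tᵢ·10^(Lᵢ/10) = 45·10^(89/10) + 90·10^(89/10) = 1.072e+11.
L_eq = 10·log₁₀(1.072e+11/135) = 89.00 dB.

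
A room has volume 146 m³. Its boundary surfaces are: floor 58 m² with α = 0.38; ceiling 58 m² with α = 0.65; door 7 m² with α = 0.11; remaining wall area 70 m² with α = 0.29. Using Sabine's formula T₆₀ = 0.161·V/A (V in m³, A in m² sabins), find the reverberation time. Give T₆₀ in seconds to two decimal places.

0.29 s

Total absorption A = 58·0.38 + 58·0.65 + 7·0.11 + 70·0.29 = 80.81 m² sabins.
T₆₀ = 0.161 × 146 / 80.81 = 0.291 s.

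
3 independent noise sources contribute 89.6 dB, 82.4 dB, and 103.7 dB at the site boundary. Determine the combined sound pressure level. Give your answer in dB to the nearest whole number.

Incoherent sources combine by intensity addition: L_total = 10·log₁₀(Σ 10^(L_i/10)).
Σ 10^(L/10) = 10^(89.6/10) + 10^(82.4/10) + 10^(103.7/10) = 2.453e+10.
L_total = 10·log₁₀(2.453e+10) = 103.90 dB.

104 dB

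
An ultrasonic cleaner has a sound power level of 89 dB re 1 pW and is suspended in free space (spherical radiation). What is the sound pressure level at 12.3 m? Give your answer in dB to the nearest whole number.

Free-field spherical radiation: L_p = L_w − 10·log₁₀(4π·r²), r = 12.3 m.
4π·r² = 1901 m², 10·log₁₀ of that is 32.790 dB.
L_p = 89 − 32.790 = 56.21 dB.

56 dB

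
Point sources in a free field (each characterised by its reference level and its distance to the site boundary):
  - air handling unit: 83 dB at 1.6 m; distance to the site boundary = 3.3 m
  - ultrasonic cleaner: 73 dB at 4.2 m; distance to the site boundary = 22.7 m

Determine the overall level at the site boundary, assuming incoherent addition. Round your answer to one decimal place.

Apply inverse-square spreading to bring every level to the receiver, then sum 10^(L/10).
air handling unit: 83 − 20·log₁₀(3.3/1.6) = 83 − 6.29 = 76.71 dB.
ultrasonic cleaner: 73 − 20·log₁₀(22.7/4.2) = 73 − 14.66 = 58.34 dB.
Σ 10^(L/10) = 4.759e+07 → L_total = 10·log₁₀(4.759e+07) = 76.77 dB.

76.8 dB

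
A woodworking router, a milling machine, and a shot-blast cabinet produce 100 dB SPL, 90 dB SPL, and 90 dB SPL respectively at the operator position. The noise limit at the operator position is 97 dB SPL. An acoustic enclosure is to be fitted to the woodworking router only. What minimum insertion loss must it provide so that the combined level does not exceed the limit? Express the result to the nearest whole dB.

Everything except the woodworking router sums to 10^(90/10) + 10^(90/10) = 2.000e+09 in linear terms, 93.01 dB SPL.
To meet 97 dB SPL overall, the treated woodworking router may contribute at most 10^(97/10) − 2.000e+09 = 3.012e+09, i.e. 94.79 dB SPL.
Required insertion loss = 100 − 94.79 = 5.21 dB.

5 dB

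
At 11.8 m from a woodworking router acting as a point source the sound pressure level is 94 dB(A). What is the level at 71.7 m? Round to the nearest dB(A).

78 dB(A)

For a point source, L₂ = L₁ − 20·log₁₀(r₂/r₁).
L₂ = 94 − 20·log₁₀(71.7/11.8) = 94 − 15.673 = 78.33 dB(A).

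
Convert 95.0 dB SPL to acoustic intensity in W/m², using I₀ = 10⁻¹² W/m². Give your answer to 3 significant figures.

0.00316 W/m²

I/I₀ = 10^(95.0/10) = 3.162e+09, so I = 3.162e+09 × 10⁻¹² W/m².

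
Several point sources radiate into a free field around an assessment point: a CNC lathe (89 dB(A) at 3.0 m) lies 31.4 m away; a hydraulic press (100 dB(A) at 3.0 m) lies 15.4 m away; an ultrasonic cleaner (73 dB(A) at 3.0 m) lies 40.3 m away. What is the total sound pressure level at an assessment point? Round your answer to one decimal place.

First find each source's level at the receiver (point-source: −20·log₁₀(r/r_ref)), then combine on an intensity basis.
CNC lathe: 89 − 20·log₁₀(31.4/3.0) = 89 − 20.40 = 68.60 dB(A).
hydraulic press: 100 − 20·log₁₀(15.4/3.0) = 100 − 14.21 = 85.79 dB(A).
ultrasonic cleaner: 73 − 20·log₁₀(40.3/3.0) = 73 − 22.56 = 50.44 dB(A).
Σ 10^(L/10) = 3.869e+08 → L_total = 10·log₁₀(3.869e+08) = 85.88 dB(A).

85.9 dB(A)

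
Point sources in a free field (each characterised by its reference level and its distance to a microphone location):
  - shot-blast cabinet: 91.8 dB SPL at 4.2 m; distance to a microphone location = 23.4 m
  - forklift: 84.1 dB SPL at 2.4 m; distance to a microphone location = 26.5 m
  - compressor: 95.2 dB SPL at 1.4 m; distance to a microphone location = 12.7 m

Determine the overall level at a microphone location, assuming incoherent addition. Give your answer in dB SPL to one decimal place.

79.6 dB SPL

Apply inverse-square spreading to bring every level to the receiver, then sum 10^(L/10).
shot-blast cabinet: 91.8 − 20·log₁₀(23.4/4.2) = 91.8 − 14.92 = 76.88 dB SPL.
forklift: 84.1 − 20·log₁₀(26.5/2.4) = 84.1 − 20.86 = 63.24 dB SPL.
compressor: 95.2 − 20·log₁₀(12.7/1.4) = 95.2 − 19.15 = 76.05 dB SPL.
Σ 10^(L/10) = 9.111e+07 → L_total = 10·log₁₀(9.111e+07) = 79.60 dB SPL.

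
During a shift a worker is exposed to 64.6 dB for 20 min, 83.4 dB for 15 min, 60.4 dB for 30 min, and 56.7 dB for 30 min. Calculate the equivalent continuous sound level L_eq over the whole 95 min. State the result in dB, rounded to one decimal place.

75.5 dB

The energy average is taken in the linear domain: L_eq = 10·log₁₀[(Σ tᵢ·10^(Lᵢ/10))/T], T = 95 min.
Σ tᵢ·10^(Lᵢ/10) = 20·10^(64.6/10) + 15·10^(83.4/10) + 30·10^(60.4/10) + 30·10^(56.7/10) = 3.386e+09.
L_eq = 10·log₁₀(3.386e+09/95) = 75.52 dB.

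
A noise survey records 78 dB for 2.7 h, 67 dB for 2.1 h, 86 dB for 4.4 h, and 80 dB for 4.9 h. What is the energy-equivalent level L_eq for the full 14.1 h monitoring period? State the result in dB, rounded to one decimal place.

82.4 dB

L_eq = 10·log₁₀[(1/T)·Σ tᵢ·10^(Lᵢ/10)] with T = 14.1 h.
Σ tᵢ·10^(Lᵢ/10) = 2.7·10^(78/10) + 2.1·10^(67/10) + 4.4·10^(86/10) + 4.9·10^(80/10) = 2.423e+09.
L_eq = 10·log₁₀(2.423e+09/14.1) = 82.35 dB.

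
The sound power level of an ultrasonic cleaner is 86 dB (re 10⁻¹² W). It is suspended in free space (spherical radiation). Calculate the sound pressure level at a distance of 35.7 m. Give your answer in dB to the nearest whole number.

Free-field spherical radiation: L_p = L_w − 10·log₁₀(4π·r²), r = 35.7 m.
4π·r² = 1.602e+04 m², 10·log₁₀ of that is 42.045 dB.
L_p = 86 − 42.045 = 43.95 dB.

44 dB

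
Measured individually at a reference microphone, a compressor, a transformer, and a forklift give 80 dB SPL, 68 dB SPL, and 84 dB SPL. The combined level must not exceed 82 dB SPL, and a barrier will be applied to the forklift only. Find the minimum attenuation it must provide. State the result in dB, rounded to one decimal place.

Fixed contribution from the other sources: Σ 10^(L/10) = 10^(80/10) + 10^(68/10) = 1.063e+08 (80.27 dB SPL).
The limit corresponds to 10^(82/10) = 1.585e+08; subtracting the fixed part leaves 5.218e+07 for the forklift, i.e. 77.18 dB SPL.
Required insertion loss = 84 − 77.18 = 6.82 dB.

6.8 dB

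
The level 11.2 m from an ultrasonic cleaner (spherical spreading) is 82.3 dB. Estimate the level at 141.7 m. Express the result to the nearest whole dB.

Point-source attenuation: ΔL = 20·log₁₀(r₂/r₁) = 20·log₁₀(141.7/11.2) = 22.043 dB.
L₂ = 82.3 − 20·log₁₀(141.7/11.2) = 82.3 − 22.043 = 60.26 dB.

60 dB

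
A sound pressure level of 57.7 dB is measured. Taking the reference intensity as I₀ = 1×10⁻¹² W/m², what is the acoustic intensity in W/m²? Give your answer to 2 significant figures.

I/I₀ = 10^(57.7/10) = 5.888e+05, so I = 5.888e+05 × 10⁻¹² W/m².

5.9e-07 W/m²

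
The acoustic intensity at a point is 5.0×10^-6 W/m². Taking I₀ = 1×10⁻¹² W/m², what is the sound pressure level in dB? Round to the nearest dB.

67 dB

I/I₀ = 5.0×10^-6/10⁻¹² = 5.0×10^6, and L = 10·log₁₀(I/I₀).
L = 10·(0.6990 + 6) = 66.99 dB.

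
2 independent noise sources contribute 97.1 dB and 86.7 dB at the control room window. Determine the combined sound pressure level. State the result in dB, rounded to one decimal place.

For uncorrelated sources the intensities add, so convert each level to linear form, sum, and take 10·log₁₀ of the total.
Σ 10^(L/10) = 10^(97.1/10) + 10^(86.7/10) = 5.596e+09.
L_total = 10·log₁₀(5.596e+09) = 97.48 dB.

97.5 dB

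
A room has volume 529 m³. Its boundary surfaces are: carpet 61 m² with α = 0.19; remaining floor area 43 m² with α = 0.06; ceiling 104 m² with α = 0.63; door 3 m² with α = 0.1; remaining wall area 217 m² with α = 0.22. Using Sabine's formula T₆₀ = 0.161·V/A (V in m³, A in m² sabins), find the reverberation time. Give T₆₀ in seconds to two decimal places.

0.67 s

Summing Sᵢαᵢ: 61·0.19 + 43·0.06 + 104·0.63 + 3·0.1 + 217·0.22 = 127.73 m².
T₆₀ = 0.161·V/A = 0.161·529/127.73 = 0.667 s.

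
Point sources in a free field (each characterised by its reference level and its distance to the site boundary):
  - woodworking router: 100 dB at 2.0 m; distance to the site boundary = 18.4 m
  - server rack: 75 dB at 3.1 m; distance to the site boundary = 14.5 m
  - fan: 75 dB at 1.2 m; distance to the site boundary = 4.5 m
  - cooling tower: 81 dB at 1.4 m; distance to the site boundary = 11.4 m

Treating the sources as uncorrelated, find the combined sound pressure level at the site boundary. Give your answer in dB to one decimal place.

80.9 dB

First find each source's level at the receiver (point-source: −20·log₁₀(r/r_ref)), then combine on an intensity basis.
woodworking router: 100 − 20·log₁₀(18.4/2.0) = 100 − 19.28 = 80.72 dB.
server rack: 75 − 20·log₁₀(14.5/3.1) = 75 − 13.40 = 61.60 dB.
fan: 75 − 20·log₁₀(4.5/1.2) = 75 − 11.48 = 63.52 dB.
cooling tower: 81 − 20·log₁₀(11.4/1.4) = 81 − 18.22 = 62.78 dB.
Σ 10^(L/10) = 1.237e+08 → L_total = 10·log₁₀(1.237e+08) = 80.93 dB.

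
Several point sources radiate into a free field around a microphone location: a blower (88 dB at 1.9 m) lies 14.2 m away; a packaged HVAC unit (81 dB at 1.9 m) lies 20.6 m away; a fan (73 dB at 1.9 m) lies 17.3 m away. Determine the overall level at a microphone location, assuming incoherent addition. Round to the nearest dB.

First find each source's level at the receiver (point-source: −20·log₁₀(r/r_ref)), then combine on an intensity basis.
blower: 88 − 20·log₁₀(14.2/1.9) = 88 − 17.47 = 70.53 dB.
packaged HVAC unit: 81 − 20·log₁₀(20.6/1.9) = 81 − 20.70 = 60.30 dB.
fan: 73 − 20·log₁₀(17.3/1.9) = 73 − 19.19 = 53.81 dB.
Σ 10^(L/10) = 1.261e+07 → L_total = 10·log₁₀(1.261e+07) = 71.01 dB.

71 dB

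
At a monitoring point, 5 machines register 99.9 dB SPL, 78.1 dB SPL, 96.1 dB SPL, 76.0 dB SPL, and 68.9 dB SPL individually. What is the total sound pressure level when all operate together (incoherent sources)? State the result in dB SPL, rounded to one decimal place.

Incoherent sources combine by intensity addition: L_total = 10·log₁₀(Σ 10^(L_i/10)).
Σ 10^(L/10) = 10^(99.9/10) + 10^(78.1/10) + 10^(96.1/10) + 10^(76.0/10) + 10^(68.9/10) = 1.396e+10.
L_total = 10·log₁₀(1.396e+10) = 101.45 dB SPL.

101.4 dB SPL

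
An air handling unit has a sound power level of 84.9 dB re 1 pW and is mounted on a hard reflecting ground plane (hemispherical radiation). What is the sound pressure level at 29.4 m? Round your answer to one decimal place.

47.6 dB

The power spreads over a hemisphere of area 2π·r², so L_p = L_w − 10·log₁₀(2π·r²).
2π·r² = 5431 m², 10·log₁₀ of that is 37.349 dB.
L_p = 84.9 − 37.349 = 47.55 dB.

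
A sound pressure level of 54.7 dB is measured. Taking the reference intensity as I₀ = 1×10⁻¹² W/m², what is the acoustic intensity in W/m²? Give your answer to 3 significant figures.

I = I₀·10^(L/10) = 10⁻¹² × 10^(54.7/10) = 10^(-6.530).

2.95e-07 W/m²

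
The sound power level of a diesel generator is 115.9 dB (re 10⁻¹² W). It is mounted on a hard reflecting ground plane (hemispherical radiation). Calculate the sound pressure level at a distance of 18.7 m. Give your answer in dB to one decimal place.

82.5 dB

Free-field hemispherical radiation: L_p = L_w − 10·log₁₀(2π·r²), r = 18.7 m.
2π·r² = 2197 m², 10·log₁₀ of that is 33.419 dB.
L_p = 115.9 − 33.419 = 82.48 dB.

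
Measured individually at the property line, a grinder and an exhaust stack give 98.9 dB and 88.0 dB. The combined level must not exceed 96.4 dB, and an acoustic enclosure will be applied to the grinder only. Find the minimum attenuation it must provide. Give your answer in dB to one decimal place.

Everything except the grinder sums to 10^(88.0/10) = 6.310e+08 in linear terms, 88.00 dB.
The limit corresponds to 10^(96.4/10) = 4.365e+09; subtracting the fixed part leaves 3.734e+09 for the grinder, i.e. 95.72 dB.
Required insertion loss = 98.9 − 95.72 = 3.18 dB.

3.2 dB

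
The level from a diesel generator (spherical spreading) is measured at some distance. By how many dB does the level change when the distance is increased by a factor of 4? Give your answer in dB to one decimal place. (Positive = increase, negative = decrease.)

With spherical spreading the level changes by −20·log₁₀(r₂/r₁).
ΔL = −20·log₁₀(4) = -12.04 dB.

-12.0 dB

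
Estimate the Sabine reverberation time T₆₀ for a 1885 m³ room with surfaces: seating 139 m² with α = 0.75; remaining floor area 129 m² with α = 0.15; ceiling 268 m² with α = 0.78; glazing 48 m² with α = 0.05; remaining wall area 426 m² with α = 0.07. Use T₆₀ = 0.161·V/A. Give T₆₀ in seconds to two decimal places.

0.83 s

Total absorption A = 139·0.75 + 129·0.15 + 268·0.78 + 48·0.05 + 426·0.07 = 364.86 m² sabins.
T₆₀ = 0.161·V/A = 0.161·1885/364.86 = 0.832 s.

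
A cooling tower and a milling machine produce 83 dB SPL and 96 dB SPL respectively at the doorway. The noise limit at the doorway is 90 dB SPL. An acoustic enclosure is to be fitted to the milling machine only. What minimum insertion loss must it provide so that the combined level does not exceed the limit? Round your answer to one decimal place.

Fixed contribution from the other source: Σ 10^(L/10) = 10^(83/10) = 1.995e+08 (83.00 dB SPL).
The limit corresponds to 10^(90/10) = 1.000e+09; subtracting the fixed part leaves 8.005e+08 for the milling machine, i.e. 89.03 dB SPL.
Required insertion loss = 96 − 89.03 = 6.97 dB.

7.0 dB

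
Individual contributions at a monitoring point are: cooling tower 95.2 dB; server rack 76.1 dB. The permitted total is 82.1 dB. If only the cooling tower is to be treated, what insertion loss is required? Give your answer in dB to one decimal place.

14.4 dB

Everything except the cooling tower sums to 10^(76.1/10) = 4.074e+07 in linear terms, 76.10 dB.
The limit corresponds to 10^(82.1/10) = 1.622e+08; subtracting the fixed part leaves 1.214e+08 for the cooling tower, i.e. 80.84 dB.
So the cooling tower must be reduced from 95.2 to 80.84 dB: IL = 14.36 dB.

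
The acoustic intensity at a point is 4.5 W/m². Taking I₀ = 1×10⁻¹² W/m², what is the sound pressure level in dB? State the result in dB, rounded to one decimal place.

126.5 dB

Dividing by I₀ shifts the exponent by 12: I/I₀ = 4.5×10^12.
L = 10·(0.6532 + 12) = 126.53 dB.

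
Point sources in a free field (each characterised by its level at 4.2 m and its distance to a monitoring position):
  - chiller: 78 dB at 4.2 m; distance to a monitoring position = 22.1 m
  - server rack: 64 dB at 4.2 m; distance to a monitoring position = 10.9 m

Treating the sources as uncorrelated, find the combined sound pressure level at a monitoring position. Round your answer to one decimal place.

First find each source's level at the receiver (point-source: −20·log₁₀(r/r_ref)), then combine on an intensity basis.
chiller: 78 − 20·log₁₀(22.1/4.2) = 78 − 14.42 = 63.58 dB.
server rack: 64 − 20·log₁₀(10.9/4.2) = 64 − 8.28 = 55.72 dB.
Σ 10^(L/10) = 2.652e+06 → L_total = 10·log₁₀(2.652e+06) = 64.24 dB.

64.2 dB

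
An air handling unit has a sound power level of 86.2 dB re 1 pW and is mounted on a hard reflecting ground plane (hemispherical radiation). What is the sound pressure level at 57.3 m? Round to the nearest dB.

L_p = L_w − 10·log₁₀(2π·r²) with r = 57.3 m.
2π·r² = 2.063e+04 m², 10·log₁₀ of that is 43.145 dB.
L_p = 86.2 − 43.145 = 43.06 dB.

43 dB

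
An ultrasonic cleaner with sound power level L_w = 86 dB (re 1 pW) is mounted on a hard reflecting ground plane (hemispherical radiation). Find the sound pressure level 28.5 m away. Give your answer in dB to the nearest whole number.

49 dB

Free-field hemispherical radiation: L_p = L_w − 10·log₁₀(2π·r²), r = 28.5 m.
2π·r² = 5104 m², 10·log₁₀ of that is 37.079 dB.
L_p = 86 − 37.079 = 48.92 dB.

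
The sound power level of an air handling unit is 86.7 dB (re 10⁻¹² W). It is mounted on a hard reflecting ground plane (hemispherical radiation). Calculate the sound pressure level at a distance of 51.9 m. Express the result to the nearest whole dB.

44 dB

Free-field hemispherical radiation: L_p = L_w − 10·log₁₀(2π·r²), r = 51.9 m.
2π·r² = 1.692e+04 m², 10·log₁₀ of that is 42.285 dB.
L_p = 86.7 − 42.285 = 44.41 dB.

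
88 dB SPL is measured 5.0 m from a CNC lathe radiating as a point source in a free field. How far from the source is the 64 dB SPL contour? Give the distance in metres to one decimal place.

79.2 m

For a point source L₁ − L₂ = 20·log₁₀(r₂/r₁), so r₂ = r₁·10^((L₁−L₂)/20).
r₂ = 5.0·10^((88−64)/20) = 5.0·10^(24.0/20) = 79.24 m.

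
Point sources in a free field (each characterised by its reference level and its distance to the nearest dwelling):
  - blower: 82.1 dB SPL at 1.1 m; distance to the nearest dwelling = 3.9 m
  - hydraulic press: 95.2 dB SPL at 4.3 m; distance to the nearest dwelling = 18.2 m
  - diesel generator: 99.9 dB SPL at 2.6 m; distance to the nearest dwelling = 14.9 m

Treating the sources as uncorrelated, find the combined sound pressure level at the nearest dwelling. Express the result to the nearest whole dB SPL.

First find each source's level at the receiver (point-source: −20·log₁₀(r/r_ref)), then combine on an intensity basis.
blower: 82.1 − 20·log₁₀(3.9/1.1) = 82.1 − 10.99 = 71.11 dB SPL.
hydraulic press: 95.2 − 20·log₁₀(18.2/4.3) = 95.2 − 12.53 = 82.67 dB SPL.
diesel generator: 99.9 − 20·log₁₀(14.9/2.6) = 99.9 − 15.16 = 84.74 dB SPL.
Σ 10^(L/10) = 4.953e+08 → L_total = 10·log₁₀(4.953e+08) = 86.95 dB SPL.

87 dB SPL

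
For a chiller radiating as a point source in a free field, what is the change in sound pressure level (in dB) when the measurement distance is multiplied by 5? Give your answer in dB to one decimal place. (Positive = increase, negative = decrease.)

-14.0 dB

A point source loses 6 dB per doubling of distance; generally ΔL = −20·log₁₀(r₂/r₁).
ΔL = −20·log₁₀(5) = -13.98 dB.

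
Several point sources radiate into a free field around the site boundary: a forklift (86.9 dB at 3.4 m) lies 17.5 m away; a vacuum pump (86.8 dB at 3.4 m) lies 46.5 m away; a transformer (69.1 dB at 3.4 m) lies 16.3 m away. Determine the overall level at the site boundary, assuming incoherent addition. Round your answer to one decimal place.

73.3 dB

First find each source's level at the receiver (point-source: −20·log₁₀(r/r_ref)), then combine on an intensity basis.
forklift: 86.9 − 20·log₁₀(17.5/3.4) = 86.9 − 14.23 = 72.67 dB.
vacuum pump: 86.8 − 20·log₁₀(46.5/3.4) = 86.8 − 22.72 = 64.08 dB.
transformer: 69.1 − 20·log₁₀(16.3/3.4) = 69.1 − 13.61 = 55.49 dB.
Σ 10^(L/10) = 2.140e+07 → L_total = 10·log₁₀(2.140e+07) = 73.30 dB.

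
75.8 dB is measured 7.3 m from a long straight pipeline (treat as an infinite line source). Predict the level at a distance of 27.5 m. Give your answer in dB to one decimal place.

70.0 dB

Cylindrical spreading from a line source gives a 10·log₁₀(r₂/r₁) drop.
L₂ = 75.8 − 10·log₁₀(27.5/7.3) = 75.8 − 5.760 = 70.04 dB.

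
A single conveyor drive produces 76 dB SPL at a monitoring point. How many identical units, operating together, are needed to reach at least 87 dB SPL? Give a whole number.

The shortfall is 87 − 76 = 11.0 dB, and N units add 10·log₁₀ N, so need 10·log₁₀ N ≥ 11.0.
N ≥ 10^(11.0/10) = 12.589, so N = 13.

13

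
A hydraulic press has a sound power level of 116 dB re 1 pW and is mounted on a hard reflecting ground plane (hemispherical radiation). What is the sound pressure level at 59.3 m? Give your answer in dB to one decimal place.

72.6 dB

L_p = L_w − 10·log₁₀(2π·r²) with r = 59.3 m.
2π·r² = 2.209e+04 m², 10·log₁₀ of that is 43.443 dB.
L_p = 116 − 43.443 = 72.56 dB.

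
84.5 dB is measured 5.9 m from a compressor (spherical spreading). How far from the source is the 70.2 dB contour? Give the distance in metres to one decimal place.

The 14.3 dB drop corresponds to a distance ratio of 10^(14.3/20) for a point source.
r₂ = 5.9·10^((84.5−70.2)/20) = 5.9·10^(14.3/20) = 30.61 m.

30.6 m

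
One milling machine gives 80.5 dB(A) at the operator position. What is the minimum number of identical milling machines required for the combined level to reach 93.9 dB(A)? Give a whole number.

22

The shortfall is 93.9 − 80.5 = 13.4 dB, and N units add 10·log₁₀ N, so need 10·log₁₀ N ≥ 13.4.
N ≥ 10^(13.4/10) = 21.878, so N = 22.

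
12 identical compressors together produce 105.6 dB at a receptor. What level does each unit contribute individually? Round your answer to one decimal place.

94.8 dB

For N identical incoherent sources L_total = L₁ + 10·log₁₀ N, so L₁ = 105.6 − 10·log₁₀(12) = 105.6 − 10.792.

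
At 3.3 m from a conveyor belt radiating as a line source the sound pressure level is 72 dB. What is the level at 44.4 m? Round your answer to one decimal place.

Cylindrical spreading from a line source gives a 10·log₁₀(r₂/r₁) drop.
L₂ = 72 − 10·log₁₀(44.4/3.3) = 72 − 11.289 = 60.71 dB.

60.7 dB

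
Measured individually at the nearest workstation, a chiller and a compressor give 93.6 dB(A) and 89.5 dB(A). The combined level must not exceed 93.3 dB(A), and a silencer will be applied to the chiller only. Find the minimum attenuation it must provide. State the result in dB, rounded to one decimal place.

2.6 dB

Fixed contribution from the other source: Σ 10^(L/10) = 10^(89.5/10) = 8.913e+08 (89.50 dB(A)).
The limit corresponds to 10^(93.3/10) = 2.138e+09; subtracting the fixed part leaves 1.247e+09 for the chiller, i.e. 90.96 dB(A).
Required insertion loss = 93.6 − 90.96 = 2.64 dB.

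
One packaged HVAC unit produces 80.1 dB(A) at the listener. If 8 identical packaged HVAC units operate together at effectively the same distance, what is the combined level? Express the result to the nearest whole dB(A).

89 dB(A)

L_total = L₁ + 10·log₁₀ N for N identical incoherent sources.
L_total = 80.1 + 10·log₁₀(8) = 80.1 + 9.031 = 89.13 dB(A).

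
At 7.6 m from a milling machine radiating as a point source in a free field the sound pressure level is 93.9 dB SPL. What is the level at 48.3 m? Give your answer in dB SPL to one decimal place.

Point-source attenuation: ΔL = 20·log₁₀(r₂/r₁) = 20·log₁₀(48.3/7.6) = 16.063 dB.
L₂ = 93.9 − 20·log₁₀(48.3/7.6) = 93.9 − 16.063 = 77.84 dB SPL.

77.8 dB SPL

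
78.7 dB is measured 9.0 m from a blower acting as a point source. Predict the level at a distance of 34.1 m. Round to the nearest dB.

Point-source attenuation: ΔL = 20·log₁₀(r₂/r₁) = 20·log₁₀(34.1/9.0) = 11.570 dB.
L₂ = 78.7 − 20·log₁₀(34.1/9.0) = 78.7 − 11.570 = 67.13 dB.

67 dB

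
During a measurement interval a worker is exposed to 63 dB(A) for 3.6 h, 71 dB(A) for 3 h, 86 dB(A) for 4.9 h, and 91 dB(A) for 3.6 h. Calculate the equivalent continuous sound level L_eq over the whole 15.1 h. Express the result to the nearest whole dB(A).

86 dB(A)

L_eq = 10·log₁₀[(1/T)·Σ tᵢ·10^(Lᵢ/10)] with T = 15.1 h.
Σ tᵢ·10^(Lᵢ/10) = 3.6·10^(63/10) + 3·10^(71/10) + 4.9·10^(86/10) + 3.6·10^(91/10) = 6.528e+09.
L_eq = 10·log₁₀(6.528e+09/15.1) = 86.36 dB(A).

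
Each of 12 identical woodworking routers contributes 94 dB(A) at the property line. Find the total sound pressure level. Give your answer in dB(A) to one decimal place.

104.8 dB(A)

N identical incoherent sources raise the level by 10·log₁₀ N.
L_total = 94 + 10·log₁₀(12) = 94 + 10.792 = 104.79 dB(A).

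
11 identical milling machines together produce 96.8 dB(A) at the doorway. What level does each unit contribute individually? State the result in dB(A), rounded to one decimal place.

86.4 dB(A)

11 equal contributions raise the level by 10·log₁₀ 11 = 10.414 dB, so each unit alone gives 96.8 − 10.414.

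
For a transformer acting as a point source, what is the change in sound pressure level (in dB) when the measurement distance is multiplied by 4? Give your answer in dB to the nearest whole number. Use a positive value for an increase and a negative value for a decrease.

With spherical spreading the level changes by −20·log₁₀(r₂/r₁).
ΔL = −20·log₁₀(4) = -12.04 dB.

-12 dB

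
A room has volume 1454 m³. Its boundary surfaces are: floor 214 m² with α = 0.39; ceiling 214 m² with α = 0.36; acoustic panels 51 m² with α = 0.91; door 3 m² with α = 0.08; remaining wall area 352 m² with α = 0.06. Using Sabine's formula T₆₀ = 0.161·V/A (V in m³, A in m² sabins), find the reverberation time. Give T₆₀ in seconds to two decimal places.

1.03 s

Total absorption A = 214·0.39 + 214·0.36 + 51·0.91 + 3·0.08 + 352·0.06 = 228.27 m² sabins.
T₆₀ = 0.161 × 1454 / 228.27 = 1.026 s.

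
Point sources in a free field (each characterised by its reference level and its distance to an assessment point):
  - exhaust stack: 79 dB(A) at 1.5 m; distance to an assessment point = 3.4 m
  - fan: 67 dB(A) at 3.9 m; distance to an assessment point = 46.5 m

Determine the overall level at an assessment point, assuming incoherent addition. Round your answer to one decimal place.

Apply inverse-square spreading to bring every level to the receiver, then sum 10^(L/10).
exhaust stack: 79 − 20·log₁₀(3.4/1.5) = 79 − 7.11 = 71.89 dB(A).
fan: 67 − 20·log₁₀(46.5/3.9) = 67 − 21.53 = 45.47 dB(A).
Σ 10^(L/10) = 1.550e+07 → L_total = 10·log₁₀(1.550e+07) = 71.90 dB(A).

71.9 dB(A)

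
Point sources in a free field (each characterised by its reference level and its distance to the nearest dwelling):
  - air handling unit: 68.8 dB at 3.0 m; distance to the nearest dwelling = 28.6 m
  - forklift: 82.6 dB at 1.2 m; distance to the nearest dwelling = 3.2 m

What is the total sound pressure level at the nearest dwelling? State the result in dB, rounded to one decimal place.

74.1 dB

Apply inverse-square spreading to bring every level to the receiver, then sum 10^(L/10).
air handling unit: 68.8 − 20·log₁₀(28.6/3.0) = 68.8 − 19.58 = 49.22 dB.
forklift: 82.6 − 20·log₁₀(3.2/1.2) = 82.6 − 8.52 = 74.08 dB.
Σ 10^(L/10) = 2.567e+07 → L_total = 10·log₁₀(2.567e+07) = 74.09 dB.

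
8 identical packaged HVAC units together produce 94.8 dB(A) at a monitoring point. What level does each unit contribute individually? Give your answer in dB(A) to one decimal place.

85.8 dB(A)

Dividing the total intensity by 8 lowers the level by 10·log₁₀ 8 = 9.031 dB: L₁ = 94.8 − 9.031.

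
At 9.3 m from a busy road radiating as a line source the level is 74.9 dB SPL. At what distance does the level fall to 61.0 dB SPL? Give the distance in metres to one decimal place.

228.3 m

For a line source L₁ − L₂ = 10·log₁₀(r₂/r₁), so r₂ = r₁·10^((L₁−L₂)/10).
r₂ = 9.3·10^((74.9−61.0)/10) = 9.3·10^(13.9/10) = 228.29 m.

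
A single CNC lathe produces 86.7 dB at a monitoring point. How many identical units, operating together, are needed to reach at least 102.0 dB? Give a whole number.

34

Need L₁ + 10·log₁₀ N ≥ 102.0, i.e. log₁₀ N ≥ 1.53.
N ≥ 10^(15.3/10) = 33.884, so N = 34.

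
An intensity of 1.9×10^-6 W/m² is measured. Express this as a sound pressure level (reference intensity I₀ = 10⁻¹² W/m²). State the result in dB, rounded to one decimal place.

Dividing by I₀ shifts the exponent by 12: I/I₀ = 1.9×10^6.
L = 10·(0.2788 + 6) = 62.79 dB.

62.8 dB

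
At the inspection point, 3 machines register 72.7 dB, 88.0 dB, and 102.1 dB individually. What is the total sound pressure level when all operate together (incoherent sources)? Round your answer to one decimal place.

102.3 dB

Incoherent sources combine by intensity addition: L_total = 10·log₁₀(Σ 10^(L_i/10)).
Σ 10^(L/10) = 10^(72.7/10) + 10^(88.0/10) + 10^(102.1/10) = 1.687e+10.
L_total = 10·log₁₀(1.687e+10) = 102.27 dB.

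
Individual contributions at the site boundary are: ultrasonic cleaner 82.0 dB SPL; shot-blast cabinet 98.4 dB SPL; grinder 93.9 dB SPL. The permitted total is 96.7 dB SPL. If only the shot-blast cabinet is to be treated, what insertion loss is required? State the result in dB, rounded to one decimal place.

The untreated sources together contribute 10^(82.0/10) + 10^(93.9/10) = 2.613e+09, i.e. 94.17 dB SPL.
To meet 96.7 dB SPL overall, the treated shot-blast cabinet may contribute at most 10^(96.7/10) − 2.613e+09 = 2.064e+09, i.e. 93.15 dB SPL.
Required insertion loss = 98.4 − 93.15 = 5.25 dB.

5.3 dB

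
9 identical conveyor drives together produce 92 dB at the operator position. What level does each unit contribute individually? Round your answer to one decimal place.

82.5 dB

Dividing the total intensity by 9 lowers the level by 10·log₁₀ 9 = 9.542 dB: L₁ = 92 − 9.542.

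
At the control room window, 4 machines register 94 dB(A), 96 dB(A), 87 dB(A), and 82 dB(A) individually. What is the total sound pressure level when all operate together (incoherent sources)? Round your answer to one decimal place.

Incoherent sources combine by intensity addition: L_total = 10·log₁₀(Σ 10^(L_i/10)).
Σ 10^(L/10) = 10^(94/10) + 10^(96/10) + 10^(87/10) + 10^(82/10) = 7.153e+09.
L_total = 10·log₁₀(7.153e+09) = 98.54 dB(A).

98.5 dB(A)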